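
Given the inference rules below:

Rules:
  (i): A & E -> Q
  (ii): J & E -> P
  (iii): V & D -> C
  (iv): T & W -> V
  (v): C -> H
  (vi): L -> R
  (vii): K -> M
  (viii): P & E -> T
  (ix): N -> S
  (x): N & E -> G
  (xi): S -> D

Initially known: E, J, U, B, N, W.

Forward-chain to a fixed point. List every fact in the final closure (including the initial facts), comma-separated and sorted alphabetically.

Round 1 — (ii), (ix), (x), derive P, S, G.
Round 2 — (viii), (xi), derive T, D.
Round 3 — (iv), derive V.
Round 4 — (iii), derive C.
Round 5 — (v), derive H.

B, C, D, E, G, H, J, N, P, S, T, U, V, W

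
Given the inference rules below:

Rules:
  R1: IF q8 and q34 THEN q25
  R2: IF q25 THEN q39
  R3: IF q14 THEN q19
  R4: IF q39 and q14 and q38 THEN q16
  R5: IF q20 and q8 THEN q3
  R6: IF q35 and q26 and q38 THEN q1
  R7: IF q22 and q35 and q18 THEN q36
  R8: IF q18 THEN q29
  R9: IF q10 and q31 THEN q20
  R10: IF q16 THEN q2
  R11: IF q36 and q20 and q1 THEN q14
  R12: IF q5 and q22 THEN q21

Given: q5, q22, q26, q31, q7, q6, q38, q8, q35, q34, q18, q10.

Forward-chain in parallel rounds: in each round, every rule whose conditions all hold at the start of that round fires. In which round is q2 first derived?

Round 1: R1 [IF q8 and q34 THEN q25]; R6 [IF q35 and q26 and q38 THEN q1]; R7 [IF q22 and q35 and q18 THEN q36]; R8 [IF q18 THEN q29]; R9 [IF q10 and q31 THEN q20]; R12 [IF q5 and q22 THEN q21]. New: q25, q1, q36, q29, q20, q21.
Round 2: R2 [IF q25 THEN q39]; R5 [IF q20 and q8 THEN q3]; R11 [IF q36 and q20 and q1 THEN q14]. New: q39, q3, q14.
Round 3: R3 [IF q14 THEN q19]; R4 [IF q39 and q14 and q38 THEN q16]. New: q19, q16.
Round 4: R10 [IF q16 THEN q2]. New: q2.
q2 first appears in round 4.

4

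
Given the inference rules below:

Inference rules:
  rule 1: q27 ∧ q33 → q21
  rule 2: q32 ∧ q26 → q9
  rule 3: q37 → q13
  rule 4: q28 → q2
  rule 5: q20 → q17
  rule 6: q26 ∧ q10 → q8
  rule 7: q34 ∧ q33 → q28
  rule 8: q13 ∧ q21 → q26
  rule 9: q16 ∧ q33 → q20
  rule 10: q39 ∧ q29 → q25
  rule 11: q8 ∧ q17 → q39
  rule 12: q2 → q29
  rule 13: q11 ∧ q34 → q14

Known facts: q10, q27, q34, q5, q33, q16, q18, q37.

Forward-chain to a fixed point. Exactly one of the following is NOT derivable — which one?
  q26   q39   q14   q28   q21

q14

Round 1: rule 1 [q27 ∧ q33 → q21]; rule 3 [q37 → q13]; rule 7 [q34 ∧ q33 → q28]; rule 9 [q16 ∧ q33 → q20]. New: q21, q13, q28, q20.
Round 2: rule 4 [q28 → q2]; rule 5 [q20 → q17]; rule 8 [q13 ∧ q21 → q26]. New: q2, q17, q26.
Round 3: rule 6 [q26 ∧ q10 → q8]; rule 12 [q2 → q29]. New: q8, q29.
Round 4: rule 11 [q8 ∧ q17 → q39]. New: q39.
Round 5: rule 10 [q39 ∧ q29 → q25]. New: q25.
Derived: q39 (round 4), q21 (round 1), q28 (round 1), q26 (round 2). q14 never appears in any round.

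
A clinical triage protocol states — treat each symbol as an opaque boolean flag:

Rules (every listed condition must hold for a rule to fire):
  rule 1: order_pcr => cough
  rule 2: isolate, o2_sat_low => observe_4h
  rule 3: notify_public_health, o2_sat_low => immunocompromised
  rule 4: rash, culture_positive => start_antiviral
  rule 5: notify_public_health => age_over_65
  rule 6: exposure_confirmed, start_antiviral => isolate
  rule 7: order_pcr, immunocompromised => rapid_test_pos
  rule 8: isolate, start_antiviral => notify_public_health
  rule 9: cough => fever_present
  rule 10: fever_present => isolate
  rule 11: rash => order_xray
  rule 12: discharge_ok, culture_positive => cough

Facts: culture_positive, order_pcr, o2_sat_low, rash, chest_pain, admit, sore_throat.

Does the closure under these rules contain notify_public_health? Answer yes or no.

Round 1 fires rule 1, rule 4, rule 11, giving cough, start_antiviral, order_xray.
Round 2 fires rule 9, giving fever_present.
Round 3 fires rule 10, giving isolate.
Round 4 fires rule 2, rule 8, giving observe_4h, notify_public_health.
Round 5 fires rule 3, rule 5, giving immunocompromised, age_over_65.
Round 6 fires rule 7, giving rapid_test_pos.
notify_public_health appears in round 4, so it is derivable.

yes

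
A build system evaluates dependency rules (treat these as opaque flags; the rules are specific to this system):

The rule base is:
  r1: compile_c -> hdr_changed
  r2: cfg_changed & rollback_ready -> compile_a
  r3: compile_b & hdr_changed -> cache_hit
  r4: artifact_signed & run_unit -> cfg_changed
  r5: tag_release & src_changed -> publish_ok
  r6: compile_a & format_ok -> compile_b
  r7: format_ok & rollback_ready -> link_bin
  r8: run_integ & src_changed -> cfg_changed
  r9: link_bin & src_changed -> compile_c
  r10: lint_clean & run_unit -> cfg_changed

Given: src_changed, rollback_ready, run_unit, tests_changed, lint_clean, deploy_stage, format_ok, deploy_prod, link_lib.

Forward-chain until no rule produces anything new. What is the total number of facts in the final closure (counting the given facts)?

16

Round 1: r7 [format_ok & rollback_ready -> link_bin]; r10 [lint_clean & run_unit -> cfg_changed]. Adds link_bin, cfg_changed.
Round 2: r2 [cfg_changed & rollback_ready -> compile_a]; r9 [link_bin & src_changed -> compile_c]. Adds compile_a, compile_c.
Round 3: r1 [compile_c -> hdr_changed]; r6 [compile_a & format_ok -> compile_b]. Adds hdr_changed, compile_b.
Round 4: r3 [compile_b & hdr_changed -> cache_hit]. Adds cache_hit.
Closure: {cache_hit, cfg_changed, compile_a, compile_b, compile_c, deploy_prod, deploy_stage, format_ok, hdr_changed, link_bin, link_lib, lint_clean, rollback_ready, run_unit, src_changed, tests_changed} — 16 facts.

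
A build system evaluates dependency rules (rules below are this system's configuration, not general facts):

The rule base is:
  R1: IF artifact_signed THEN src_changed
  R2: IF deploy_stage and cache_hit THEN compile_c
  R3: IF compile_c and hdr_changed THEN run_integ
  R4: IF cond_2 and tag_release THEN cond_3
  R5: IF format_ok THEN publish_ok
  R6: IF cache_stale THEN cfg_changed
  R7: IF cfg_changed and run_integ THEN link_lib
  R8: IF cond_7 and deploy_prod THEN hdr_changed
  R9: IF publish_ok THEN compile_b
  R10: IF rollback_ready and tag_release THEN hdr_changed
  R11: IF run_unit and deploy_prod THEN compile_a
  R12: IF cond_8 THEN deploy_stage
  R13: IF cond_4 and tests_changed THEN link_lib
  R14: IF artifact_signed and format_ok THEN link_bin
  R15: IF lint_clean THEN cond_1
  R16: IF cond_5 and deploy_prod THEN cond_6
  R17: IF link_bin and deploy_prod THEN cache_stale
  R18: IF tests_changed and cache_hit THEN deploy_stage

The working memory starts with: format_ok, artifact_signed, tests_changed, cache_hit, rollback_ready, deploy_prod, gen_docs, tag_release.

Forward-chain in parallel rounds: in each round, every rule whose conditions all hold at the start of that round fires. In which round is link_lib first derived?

Round 1 fires R1, R5, R10, R14, R18, giving src_changed, publish_ok, hdr_changed, link_bin, deploy_stage.
Round 2 fires R2, R9, R17, giving compile_c, compile_b, cache_stale.
Round 3 fires R3, R6, giving run_integ, cfg_changed.
Round 4 fires R7, giving link_lib.
link_lib first appears in round 4.

4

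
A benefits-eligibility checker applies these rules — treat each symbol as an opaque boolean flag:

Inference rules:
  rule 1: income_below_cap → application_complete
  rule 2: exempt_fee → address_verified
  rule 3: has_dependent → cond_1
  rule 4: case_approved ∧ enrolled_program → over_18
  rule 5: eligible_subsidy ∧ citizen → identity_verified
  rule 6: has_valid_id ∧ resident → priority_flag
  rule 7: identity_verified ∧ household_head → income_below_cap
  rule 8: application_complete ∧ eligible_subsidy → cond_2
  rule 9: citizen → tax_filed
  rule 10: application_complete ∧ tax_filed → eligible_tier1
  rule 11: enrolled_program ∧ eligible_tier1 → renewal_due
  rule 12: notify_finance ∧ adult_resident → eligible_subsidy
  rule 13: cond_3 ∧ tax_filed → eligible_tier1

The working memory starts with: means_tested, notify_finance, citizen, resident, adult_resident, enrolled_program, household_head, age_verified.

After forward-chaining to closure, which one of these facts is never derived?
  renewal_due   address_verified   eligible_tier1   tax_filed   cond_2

Round 1: rule 9 [citizen → tax_filed]; rule 12 [notify_finance ∧ adult_resident → eligible_subsidy]. Adds tax_filed, eligible_subsidy.
Round 2: rule 5 [eligible_subsidy ∧ citizen → identity_verified]. Adds identity_verified.
Round 3: rule 7 [identity_verified ∧ household_head → income_below_cap]. Adds income_below_cap.
Round 4: rule 1 [income_below_cap → application_complete]. Adds application_complete.
Round 5: rule 8 [application_complete ∧ eligible_subsidy → cond_2]; rule 10 [application_complete ∧ tax_filed → eligible_tier1]. Adds cond_2, eligible_tier1.
Round 6: rule 11 [enrolled_program ∧ eligible_tier1 → renewal_due]. Adds renewal_due.
Derived: cond_2 (round 5), tax_filed (round 1), renewal_due (round 6), eligible_tier1 (round 5). address_verified never appears in any round.

address_verified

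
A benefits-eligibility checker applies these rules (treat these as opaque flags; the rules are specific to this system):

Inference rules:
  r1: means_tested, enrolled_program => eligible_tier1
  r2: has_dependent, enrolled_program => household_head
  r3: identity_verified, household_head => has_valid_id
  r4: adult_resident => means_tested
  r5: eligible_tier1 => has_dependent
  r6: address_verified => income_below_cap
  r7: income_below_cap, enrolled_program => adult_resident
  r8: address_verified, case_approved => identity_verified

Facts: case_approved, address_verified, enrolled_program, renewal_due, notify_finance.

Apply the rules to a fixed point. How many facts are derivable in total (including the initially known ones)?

13

Round 1 — r6, r8, derive income_below_cap, identity_verified.
Round 2 — r7, derive adult_resident.
Round 3 — r4, derive means_tested.
Round 4 — r1, derive eligible_tier1.
Round 5 — r5, derive has_dependent.
Round 6 — r2, derive household_head.
Round 7 — r3, derive has_valid_id.
Closure: {address_verified, adult_resident, case_approved, eligible_tier1, enrolled_program, has_dependent, has_valid_id, household_head, identity_verified, income_below_cap, means_tested, notify_finance, renewal_due} — 13 facts.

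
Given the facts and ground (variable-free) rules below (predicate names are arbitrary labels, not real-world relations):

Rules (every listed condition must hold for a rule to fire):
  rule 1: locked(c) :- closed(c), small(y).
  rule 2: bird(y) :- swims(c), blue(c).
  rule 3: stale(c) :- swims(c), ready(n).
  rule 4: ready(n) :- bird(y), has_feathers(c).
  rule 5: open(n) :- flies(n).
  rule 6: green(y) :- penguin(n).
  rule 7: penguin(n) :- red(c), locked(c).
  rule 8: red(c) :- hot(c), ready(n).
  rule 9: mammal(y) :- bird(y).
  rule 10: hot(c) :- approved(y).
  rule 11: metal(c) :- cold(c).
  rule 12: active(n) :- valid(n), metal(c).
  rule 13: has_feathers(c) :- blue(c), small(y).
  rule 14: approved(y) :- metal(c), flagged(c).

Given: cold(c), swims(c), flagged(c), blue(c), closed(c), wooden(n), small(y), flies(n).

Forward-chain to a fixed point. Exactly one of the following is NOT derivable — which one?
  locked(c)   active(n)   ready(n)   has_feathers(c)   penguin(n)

Round 1 — rule 1, rule 2, rule 5, rule 11, rule 13, derive locked(c), bird(y), open(n), metal(c), has_feathers(c).
Round 2 — rule 4, rule 9, rule 14, derive ready(n), mammal(y), approved(y).
Round 3 — rule 3, rule 10, derive stale(c), hot(c).
Round 4 — rule 8, derive red(c).
Round 5 — rule 7, derive penguin(n).
Round 6 — rule 6, derive green(y).
Derived: has_feathers(c) (round 1), ready(n) (round 2), locked(c) (round 1), penguin(n) (round 5). active(n) never appears in any round.

active(n)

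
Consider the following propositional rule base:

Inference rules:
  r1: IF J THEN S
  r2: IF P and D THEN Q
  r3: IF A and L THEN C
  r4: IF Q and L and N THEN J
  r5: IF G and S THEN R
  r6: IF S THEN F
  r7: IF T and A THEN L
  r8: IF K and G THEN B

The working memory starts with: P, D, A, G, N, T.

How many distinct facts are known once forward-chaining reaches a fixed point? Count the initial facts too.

Round 1: r2 [IF P and D THEN Q]; r7 [IF T and A THEN L]. Adds Q, L.
Round 2: r3 [IF A and L THEN C]; r4 [IF Q and L and N THEN J]. Adds C, J.
Round 3: r1 [IF J THEN S]. Adds S.
Round 4: r5 [IF G and S THEN R]; r6 [IF S THEN F]. Adds R, F.
Closure: {A, C, D, F, G, J, L, N, P, Q, R, S, T} — 13 facts.

13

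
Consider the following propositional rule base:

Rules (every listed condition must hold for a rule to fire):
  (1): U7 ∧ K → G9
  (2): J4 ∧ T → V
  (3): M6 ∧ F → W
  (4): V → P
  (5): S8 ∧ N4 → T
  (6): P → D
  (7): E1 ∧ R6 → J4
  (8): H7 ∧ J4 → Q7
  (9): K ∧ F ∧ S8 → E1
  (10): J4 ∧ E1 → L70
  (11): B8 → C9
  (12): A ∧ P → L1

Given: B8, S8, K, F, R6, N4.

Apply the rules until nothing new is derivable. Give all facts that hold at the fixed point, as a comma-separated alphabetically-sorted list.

B8, C9, D, E1, F, J4, K, L70, N4, P, R6, S8, T, V

[1] (5) [S8 ∧ N4 → T]; (9) [K ∧ F ∧ S8 → E1]; (11) [B8 → C9]. ⇒ new: T, E1, C9.
[2] (7) [E1 ∧ R6 → J4]. ⇒ new: J4.
[3] (2) [J4 ∧ T → V]; (10) [J4 ∧ E1 → L70]. ⇒ new: V, L70.
[4] (4) [V → P]. ⇒ new: P.
[5] (6) [P → D]. ⇒ new: D.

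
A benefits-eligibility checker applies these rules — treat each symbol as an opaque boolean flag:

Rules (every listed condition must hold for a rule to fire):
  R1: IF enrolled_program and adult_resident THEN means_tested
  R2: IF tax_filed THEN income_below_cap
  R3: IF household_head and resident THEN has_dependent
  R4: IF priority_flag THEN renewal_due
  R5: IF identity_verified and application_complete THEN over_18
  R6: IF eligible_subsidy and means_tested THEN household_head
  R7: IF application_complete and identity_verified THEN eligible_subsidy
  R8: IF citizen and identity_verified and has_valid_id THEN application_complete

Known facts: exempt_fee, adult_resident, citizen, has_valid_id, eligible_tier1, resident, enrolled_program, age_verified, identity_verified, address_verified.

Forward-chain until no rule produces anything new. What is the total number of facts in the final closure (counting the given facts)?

Round 1: R1 [IF enrolled_program and adult_resident THEN means_tested]; R8 [IF citizen and identity_verified and has_valid_id THEN application_complete]. New: means_tested, application_complete.
Round 2: R5 [IF identity_verified and application_complete THEN over_18]; R7 [IF application_complete and identity_verified THEN eligible_subsidy]. New: over_18, eligible_subsidy.
Round 3: R6 [IF eligible_subsidy and means_tested THEN household_head]. New: household_head.
Round 4: R3 [IF household_head and resident THEN has_dependent]. New: has_dependent.
Closure: {address_verified, adult_resident, age_verified, application_complete, citizen, eligible_subsidy, eligible_tier1, enrolled_program, exempt_fee, has_dependent, has_valid_id, household_head, identity_verified, means_tested, over_18, resident} — 16 facts.

16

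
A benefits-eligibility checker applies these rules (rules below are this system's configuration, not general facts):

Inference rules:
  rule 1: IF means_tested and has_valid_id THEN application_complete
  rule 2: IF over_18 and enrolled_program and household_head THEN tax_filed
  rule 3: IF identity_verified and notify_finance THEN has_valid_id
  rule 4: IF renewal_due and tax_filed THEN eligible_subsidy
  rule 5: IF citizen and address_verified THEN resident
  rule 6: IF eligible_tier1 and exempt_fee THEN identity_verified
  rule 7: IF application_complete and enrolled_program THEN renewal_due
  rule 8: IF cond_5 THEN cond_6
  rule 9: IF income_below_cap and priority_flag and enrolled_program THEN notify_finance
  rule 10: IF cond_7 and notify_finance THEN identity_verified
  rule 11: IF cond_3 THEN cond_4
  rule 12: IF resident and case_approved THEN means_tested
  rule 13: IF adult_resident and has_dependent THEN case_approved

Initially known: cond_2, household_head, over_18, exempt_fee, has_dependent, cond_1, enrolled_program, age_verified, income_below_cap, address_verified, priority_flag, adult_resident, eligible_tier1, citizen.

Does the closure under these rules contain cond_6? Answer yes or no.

no

Round 1 fires rule 2, rule 5, rule 6, rule 9, rule 13, giving tax_filed, resident, identity_verified, notify_finance, case_approved.
Round 2 fires rule 3, rule 12, giving has_valid_id, means_tested.
Round 3 fires rule 1, giving application_complete.
Round 4 fires rule 7, giving renewal_due.
Round 5 fires rule 4, giving eligible_subsidy.
Fixed point reached. cond_6 is concluded only by rule 8; rule 8 needs cond_5 (never derived).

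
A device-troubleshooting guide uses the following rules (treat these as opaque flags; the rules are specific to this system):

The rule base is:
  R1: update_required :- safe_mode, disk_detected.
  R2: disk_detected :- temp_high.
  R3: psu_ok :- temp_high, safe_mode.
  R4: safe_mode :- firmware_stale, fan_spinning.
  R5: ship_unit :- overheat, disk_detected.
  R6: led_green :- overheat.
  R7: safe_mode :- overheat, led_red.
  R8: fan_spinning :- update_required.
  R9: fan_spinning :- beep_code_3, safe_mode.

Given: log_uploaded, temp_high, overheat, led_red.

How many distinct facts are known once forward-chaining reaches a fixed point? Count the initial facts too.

11

Round 1: R2 [disk_detected :- temp_high.]; R6 [led_green :- overheat.]; R7 [safe_mode :- overheat, led_red.]. New: disk_detected, led_green, safe_mode.
Round 2: R1 [update_required :- safe_mode, disk_detected.]; R3 [psu_ok :- temp_high, safe_mode.]; R5 [ship_unit :- overheat, disk_detected.]. New: update_required, psu_ok, ship_unit.
Round 3: R8 [fan_spinning :- update_required.]. New: fan_spinning.
Closure: {disk_detected, fan_spinning, led_green, led_red, log_uploaded, overheat, psu_ok, safe_mode, ship_unit, temp_high, update_required} — 11 facts.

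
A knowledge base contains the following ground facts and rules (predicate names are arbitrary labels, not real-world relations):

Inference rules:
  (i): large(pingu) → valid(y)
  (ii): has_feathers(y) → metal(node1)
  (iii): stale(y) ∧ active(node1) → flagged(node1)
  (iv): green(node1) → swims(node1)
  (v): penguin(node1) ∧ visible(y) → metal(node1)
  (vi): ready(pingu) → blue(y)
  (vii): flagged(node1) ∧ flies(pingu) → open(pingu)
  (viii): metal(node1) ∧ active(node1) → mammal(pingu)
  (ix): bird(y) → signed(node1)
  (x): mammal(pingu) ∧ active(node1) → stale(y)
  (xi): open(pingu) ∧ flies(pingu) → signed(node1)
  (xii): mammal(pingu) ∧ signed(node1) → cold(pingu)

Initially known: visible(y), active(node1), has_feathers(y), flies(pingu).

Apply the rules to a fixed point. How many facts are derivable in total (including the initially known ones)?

Round 1 fires (ii), giving metal(node1).
Round 2 fires (viii), giving mammal(pingu).
Round 3 fires (x), giving stale(y).
Round 4 fires (iii), giving flagged(node1).
Round 5 fires (vii), giving open(pingu).
Round 6 fires (xi), giving signed(node1).
Round 7 fires (xii), giving cold(pingu).
Closure: {active(node1), cold(pingu), flagged(node1), flies(pingu), has_feathers(y), mammal(pingu), metal(node1), open(pingu), signed(node1), stale(y), visible(y)} — 11 facts.

11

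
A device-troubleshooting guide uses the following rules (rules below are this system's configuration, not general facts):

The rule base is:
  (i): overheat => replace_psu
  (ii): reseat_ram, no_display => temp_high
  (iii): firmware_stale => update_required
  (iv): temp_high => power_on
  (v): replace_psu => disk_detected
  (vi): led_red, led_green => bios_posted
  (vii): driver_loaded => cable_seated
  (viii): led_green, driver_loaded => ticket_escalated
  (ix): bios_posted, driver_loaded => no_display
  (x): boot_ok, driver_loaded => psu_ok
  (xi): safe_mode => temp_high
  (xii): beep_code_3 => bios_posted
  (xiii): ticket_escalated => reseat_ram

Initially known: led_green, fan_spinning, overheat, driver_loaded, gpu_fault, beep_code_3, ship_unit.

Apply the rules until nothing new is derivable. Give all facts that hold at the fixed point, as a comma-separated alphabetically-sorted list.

[1] (i) [overheat => replace_psu]; (vii) [driver_loaded => cable_seated]; (viii) [led_green, driver_loaded => ticket_escalated]; (xii) [beep_code_3 => bios_posted]. ⇒ new: replace_psu, cable_seated, ticket_escalated, bios_posted.
[2] (v) [replace_psu => disk_detected]; (ix) [bios_posted, driver_loaded => no_display]; (xiii) [ticket_escalated => reseat_ram]. ⇒ new: disk_detected, no_display, reseat_ram.
[3] (ii) [reseat_ram, no_display => temp_high]. ⇒ new: temp_high.
[4] (iv) [temp_high => power_on]. ⇒ new: power_on.

beep_code_3, bios_posted, cable_seated, disk_detected, driver_loaded, fan_spinning, gpu_fault, led_green, no_display, overheat, power_on, replace_psu, reseat_ram, ship_unit, temp_high, ticket_escalated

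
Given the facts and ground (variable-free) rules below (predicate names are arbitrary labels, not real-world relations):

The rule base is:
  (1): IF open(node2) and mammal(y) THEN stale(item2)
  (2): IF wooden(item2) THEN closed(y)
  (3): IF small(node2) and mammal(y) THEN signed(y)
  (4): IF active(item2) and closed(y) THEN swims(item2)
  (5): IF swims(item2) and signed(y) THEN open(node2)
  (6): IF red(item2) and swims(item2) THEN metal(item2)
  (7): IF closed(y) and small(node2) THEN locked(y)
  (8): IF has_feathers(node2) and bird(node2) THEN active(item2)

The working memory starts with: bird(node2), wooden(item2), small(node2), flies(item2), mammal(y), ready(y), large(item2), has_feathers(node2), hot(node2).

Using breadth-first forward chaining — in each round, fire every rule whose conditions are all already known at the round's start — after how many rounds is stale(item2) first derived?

4

Round 1 — (2), (3), (8), derive closed(y), signed(y), active(item2).
Round 2 — (4), (7), derive swims(item2), locked(y).
Round 3 — (5), derive open(node2).
Round 4 — (1), derive stale(item2).
stale(item2) first appears in round 4.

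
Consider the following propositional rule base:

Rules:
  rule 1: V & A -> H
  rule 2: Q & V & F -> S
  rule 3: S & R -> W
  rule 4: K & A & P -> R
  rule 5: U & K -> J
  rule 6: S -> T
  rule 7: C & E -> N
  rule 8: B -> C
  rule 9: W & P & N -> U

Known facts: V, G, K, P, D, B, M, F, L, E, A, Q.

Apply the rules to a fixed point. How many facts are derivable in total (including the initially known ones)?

21

Round 1 — rule 1, rule 2, rule 4, rule 8, derive H, S, R, C.
Round 2 — rule 3, rule 6, rule 7, derive W, T, N.
Round 3 — rule 9, derive U.
Round 4 — rule 5, derive J.
Closure: {A, B, C, D, E, F, G, H, J, K, L, M, N, P, Q, R, S, T, U, V, W} — 21 facts.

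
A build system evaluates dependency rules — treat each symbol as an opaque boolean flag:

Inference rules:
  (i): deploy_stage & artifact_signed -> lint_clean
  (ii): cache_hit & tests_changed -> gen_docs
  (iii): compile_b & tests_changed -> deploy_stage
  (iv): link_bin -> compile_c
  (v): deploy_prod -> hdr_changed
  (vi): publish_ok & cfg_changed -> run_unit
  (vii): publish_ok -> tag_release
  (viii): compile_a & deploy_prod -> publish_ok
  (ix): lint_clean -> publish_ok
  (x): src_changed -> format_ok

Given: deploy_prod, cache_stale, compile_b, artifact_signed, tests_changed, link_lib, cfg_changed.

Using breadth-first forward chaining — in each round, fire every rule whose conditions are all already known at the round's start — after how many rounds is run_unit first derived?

[1] (iii) [compile_b & tests_changed -> deploy_stage]; (v) [deploy_prod -> hdr_changed]. ⇒ new: deploy_stage, hdr_changed.
[2] (i) [deploy_stage & artifact_signed -> lint_clean]. ⇒ new: lint_clean.
[3] (ix) [lint_clean -> publish_ok]. ⇒ new: publish_ok.
[4] (vi) [publish_ok & cfg_changed -> run_unit]; (vii) [publish_ok -> tag_release]. ⇒ new: run_unit, tag_release.
run_unit first appears in round 4.

4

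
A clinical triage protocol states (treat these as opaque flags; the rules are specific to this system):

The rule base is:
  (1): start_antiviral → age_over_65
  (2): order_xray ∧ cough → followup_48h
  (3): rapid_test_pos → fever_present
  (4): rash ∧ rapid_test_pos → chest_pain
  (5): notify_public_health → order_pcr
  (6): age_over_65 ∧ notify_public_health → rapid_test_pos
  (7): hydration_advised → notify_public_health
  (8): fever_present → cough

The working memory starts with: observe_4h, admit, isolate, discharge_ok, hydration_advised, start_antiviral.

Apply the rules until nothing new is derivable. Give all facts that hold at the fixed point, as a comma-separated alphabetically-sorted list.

Round 1: (1) [start_antiviral → age_over_65]; (7) [hydration_advised → notify_public_health]. Adds age_over_65, notify_public_health.
Round 2: (5) [notify_public_health → order_pcr]; (6) [age_over_65 ∧ notify_public_health → rapid_test_pos]. Adds order_pcr, rapid_test_pos.
Round 3: (3) [rapid_test_pos → fever_present]. Adds fever_present.
Round 4: (8) [fever_present → cough]. Adds cough.

admit, age_over_65, cough, discharge_ok, fever_present, hydration_advised, isolate, notify_public_health, observe_4h, order_pcr, rapid_test_pos, start_antiviral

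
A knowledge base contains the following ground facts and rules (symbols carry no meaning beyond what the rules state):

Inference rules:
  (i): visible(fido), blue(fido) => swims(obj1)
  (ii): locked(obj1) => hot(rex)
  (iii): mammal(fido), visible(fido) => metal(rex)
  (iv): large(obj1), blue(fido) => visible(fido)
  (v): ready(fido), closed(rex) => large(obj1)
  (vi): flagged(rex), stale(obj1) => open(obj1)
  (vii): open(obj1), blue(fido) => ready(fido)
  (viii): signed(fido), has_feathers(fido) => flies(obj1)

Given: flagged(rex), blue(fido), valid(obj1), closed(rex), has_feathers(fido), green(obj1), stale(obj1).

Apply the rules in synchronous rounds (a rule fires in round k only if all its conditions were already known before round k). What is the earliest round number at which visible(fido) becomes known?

4

Round 1 fires (vi), giving open(obj1).
Round 2 fires (vii), giving ready(fido).
Round 3 fires (v), giving large(obj1).
Round 4 fires (iv), giving visible(fido).
visible(fido) first appears in round 4.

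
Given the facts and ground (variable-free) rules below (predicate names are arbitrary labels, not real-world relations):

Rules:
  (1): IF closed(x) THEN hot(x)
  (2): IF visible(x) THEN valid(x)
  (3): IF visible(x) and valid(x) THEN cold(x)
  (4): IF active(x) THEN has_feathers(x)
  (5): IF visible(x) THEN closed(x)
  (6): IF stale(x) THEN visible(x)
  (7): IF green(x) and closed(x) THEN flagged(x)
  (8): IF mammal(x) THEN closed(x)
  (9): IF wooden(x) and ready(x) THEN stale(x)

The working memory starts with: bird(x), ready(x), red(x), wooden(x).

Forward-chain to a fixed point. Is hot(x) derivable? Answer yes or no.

Round 1 — (9), derive stale(x).
Round 2 — (6), derive visible(x).
Round 3 — (2), (5), derive valid(x), closed(x).
Round 4 — (1), (3), derive hot(x), cold(x).
hot(x) appears in round 4, so it is derivable.

yes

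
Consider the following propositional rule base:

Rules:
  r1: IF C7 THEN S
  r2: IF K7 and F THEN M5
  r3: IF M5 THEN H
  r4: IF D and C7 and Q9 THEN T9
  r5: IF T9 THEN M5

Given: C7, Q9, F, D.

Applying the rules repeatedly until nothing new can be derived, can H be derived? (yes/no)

Round 1 fires r1, r4, giving S, T9.
Round 2 fires r5, giving M5.
Round 3 fires r3, giving H.
H appears in round 3, so it is derivable.

yes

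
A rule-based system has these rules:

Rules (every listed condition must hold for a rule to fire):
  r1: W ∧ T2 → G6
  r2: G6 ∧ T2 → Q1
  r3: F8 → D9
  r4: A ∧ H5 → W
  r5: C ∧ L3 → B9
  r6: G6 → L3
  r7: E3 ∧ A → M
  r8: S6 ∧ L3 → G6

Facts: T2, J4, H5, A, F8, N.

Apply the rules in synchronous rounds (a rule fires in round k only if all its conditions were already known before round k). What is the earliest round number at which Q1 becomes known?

3

Round 1: r3 [F8 → D9]; r4 [A ∧ H5 → W]. Adds D9, W.
Round 2: r1 [W ∧ T2 → G6]. Adds G6.
Round 3: r2 [G6 ∧ T2 → Q1]; r6 [G6 → L3]. Adds Q1, L3.
Q1 first appears in round 3.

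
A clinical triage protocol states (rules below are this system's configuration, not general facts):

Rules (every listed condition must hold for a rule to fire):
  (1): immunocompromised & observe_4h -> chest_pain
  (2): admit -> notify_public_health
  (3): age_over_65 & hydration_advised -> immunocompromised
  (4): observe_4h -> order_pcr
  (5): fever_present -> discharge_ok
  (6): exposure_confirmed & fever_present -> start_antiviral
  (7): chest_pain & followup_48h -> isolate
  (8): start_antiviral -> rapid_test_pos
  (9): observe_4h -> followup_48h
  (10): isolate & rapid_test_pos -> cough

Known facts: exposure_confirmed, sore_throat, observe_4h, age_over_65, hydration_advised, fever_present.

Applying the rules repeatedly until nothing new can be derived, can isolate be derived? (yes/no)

yes

Round 1: (3) [age_over_65 & hydration_advised -> immunocompromised]; (4) [observe_4h -> order_pcr]; (5) [fever_present -> discharge_ok]; (6) [exposure_confirmed & fever_present -> start_antiviral]; (9) [observe_4h -> followup_48h]. New: immunocompromised, order_pcr, discharge_ok, start_antiviral, followup_48h.
Round 2: (1) [immunocompromised & observe_4h -> chest_pain]; (8) [start_antiviral -> rapid_test_pos]. New: chest_pain, rapid_test_pos.
Round 3: (7) [chest_pain & followup_48h -> isolate]. New: isolate.
Round 4: (10) [isolate & rapid_test_pos -> cough]. New: cough.
isolate appears in round 3, so it is derivable.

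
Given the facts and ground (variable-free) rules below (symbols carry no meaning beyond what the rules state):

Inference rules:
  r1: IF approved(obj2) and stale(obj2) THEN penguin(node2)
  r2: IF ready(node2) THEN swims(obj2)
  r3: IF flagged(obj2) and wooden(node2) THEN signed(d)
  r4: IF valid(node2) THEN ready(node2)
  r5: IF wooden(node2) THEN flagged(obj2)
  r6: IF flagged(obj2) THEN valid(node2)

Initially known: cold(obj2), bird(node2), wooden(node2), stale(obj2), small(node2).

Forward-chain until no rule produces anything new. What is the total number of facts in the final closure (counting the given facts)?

Round 1 fires r5, giving flagged(obj2).
Round 2 fires r3, r6, giving signed(d), valid(node2).
Round 3 fires r4, giving ready(node2).
Round 4 fires r2, giving swims(obj2).
Closure: {bird(node2), cold(obj2), flagged(obj2), ready(node2), signed(d), small(node2), stale(obj2), swims(obj2), valid(node2), wooden(node2)} — 10 facts.

10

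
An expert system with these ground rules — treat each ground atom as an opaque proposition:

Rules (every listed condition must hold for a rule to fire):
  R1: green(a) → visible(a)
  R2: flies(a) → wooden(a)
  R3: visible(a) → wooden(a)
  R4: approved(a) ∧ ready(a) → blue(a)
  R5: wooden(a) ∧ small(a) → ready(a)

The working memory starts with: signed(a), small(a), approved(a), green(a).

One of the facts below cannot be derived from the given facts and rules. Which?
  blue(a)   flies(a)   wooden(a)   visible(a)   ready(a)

flies(a)

Round 1: R1 [green(a) → visible(a)]. New: visible(a).
Round 2: R3 [visible(a) → wooden(a)]. New: wooden(a).
Round 3: R5 [wooden(a) ∧ small(a) → ready(a)]. New: ready(a).
Round 4: R4 [approved(a) ∧ ready(a) → blue(a)]. New: blue(a).
Derived: ready(a) (round 3), wooden(a) (round 2), visible(a) (round 1), blue(a) (round 4). flies(a) never appears in any round.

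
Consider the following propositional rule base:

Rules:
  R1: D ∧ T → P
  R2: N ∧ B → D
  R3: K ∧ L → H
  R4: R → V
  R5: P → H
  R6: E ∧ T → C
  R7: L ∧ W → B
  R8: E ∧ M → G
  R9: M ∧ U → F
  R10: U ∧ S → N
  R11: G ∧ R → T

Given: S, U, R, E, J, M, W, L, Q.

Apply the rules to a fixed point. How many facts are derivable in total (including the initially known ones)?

Round 1 — R4, R7, R8, R9, R10, derive V, B, G, F, N.
Round 2 — R2, R11, derive D, T.
Round 3 — R1, R6, derive P, C.
Round 4 — R5, derive H.
Closure: {B, C, D, E, F, G, H, J, L, M, N, P, Q, R, S, T, U, V, W} — 19 facts.

19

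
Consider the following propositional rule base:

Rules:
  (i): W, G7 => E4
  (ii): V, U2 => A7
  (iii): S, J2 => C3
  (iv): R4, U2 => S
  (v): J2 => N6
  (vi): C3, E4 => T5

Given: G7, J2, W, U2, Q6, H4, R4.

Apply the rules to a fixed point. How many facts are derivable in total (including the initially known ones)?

Round 1: (i) [W, G7 => E4]; (iv) [R4, U2 => S]; (v) [J2 => N6]. Adds E4, S, N6.
Round 2: (iii) [S, J2 => C3]. Adds C3.
Round 3: (vi) [C3, E4 => T5]. Adds T5.
Closure: {C3, E4, G7, H4, J2, N6, Q6, R4, S, T5, U2, W} — 12 facts.

12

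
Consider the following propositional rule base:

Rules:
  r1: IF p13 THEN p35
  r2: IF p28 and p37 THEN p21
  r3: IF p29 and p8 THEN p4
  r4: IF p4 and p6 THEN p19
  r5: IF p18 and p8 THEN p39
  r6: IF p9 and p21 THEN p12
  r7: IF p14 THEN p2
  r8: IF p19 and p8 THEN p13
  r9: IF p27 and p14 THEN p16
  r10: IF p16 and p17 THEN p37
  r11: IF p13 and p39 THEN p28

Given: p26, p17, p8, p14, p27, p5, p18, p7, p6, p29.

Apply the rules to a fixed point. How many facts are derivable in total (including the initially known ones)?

Round 1: r3 [IF p29 and p8 THEN p4]; r5 [IF p18 and p8 THEN p39]; r7 [IF p14 THEN p2]; r9 [IF p27 and p14 THEN p16]. New: p4, p39, p2, p16.
Round 2: r4 [IF p4 and p6 THEN p19]; r10 [IF p16 and p17 THEN p37]. New: p19, p37.
Round 3: r8 [IF p19 and p8 THEN p13]. New: p13.
Round 4: r1 [IF p13 THEN p35]; r11 [IF p13 and p39 THEN p28]. New: p35, p28.
Round 5: r2 [IF p28 and p37 THEN p21]. New: p21.
Closure: {p13, p14, p16, p17, p18, p19, p2, p21, p26, p27, p28, p29, p35, p37, p39, p4, p5, p6, p7, p8} — 20 facts.

20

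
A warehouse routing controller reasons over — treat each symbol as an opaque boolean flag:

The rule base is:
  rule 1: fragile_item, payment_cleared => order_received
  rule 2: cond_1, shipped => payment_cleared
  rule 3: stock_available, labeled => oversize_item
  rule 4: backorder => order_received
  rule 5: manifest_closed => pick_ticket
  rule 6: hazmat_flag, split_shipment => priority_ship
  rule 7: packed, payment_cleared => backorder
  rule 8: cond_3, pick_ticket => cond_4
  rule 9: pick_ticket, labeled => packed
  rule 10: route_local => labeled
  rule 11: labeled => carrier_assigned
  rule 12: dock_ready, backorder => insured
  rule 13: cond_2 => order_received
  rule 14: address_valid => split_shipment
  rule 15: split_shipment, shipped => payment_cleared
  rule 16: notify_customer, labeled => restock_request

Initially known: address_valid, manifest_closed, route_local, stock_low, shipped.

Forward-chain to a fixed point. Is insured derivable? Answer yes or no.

no

Round 1 — rule 5, rule 10, rule 14, derive pick_ticket, labeled, split_shipment.
Round 2 — rule 9, rule 11, rule 15, derive packed, carrier_assigned, payment_cleared.
Round 3 — rule 7, derive backorder.
Round 4 — rule 4, derive order_received.
Fixed point reached. insured is concluded only by rule 12; rule 12 needs dock_ready (never derived).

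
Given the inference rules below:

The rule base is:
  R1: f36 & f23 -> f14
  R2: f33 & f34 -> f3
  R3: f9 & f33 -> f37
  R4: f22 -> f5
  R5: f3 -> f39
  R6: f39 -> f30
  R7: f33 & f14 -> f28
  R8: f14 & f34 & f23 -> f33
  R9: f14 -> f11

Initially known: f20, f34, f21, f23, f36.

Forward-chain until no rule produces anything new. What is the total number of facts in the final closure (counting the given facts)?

12

Round 1 fires R1, giving f14.
Round 2 fires R8, R9, giving f33, f11.
Round 3 fires R2, R7, giving f3, f28.
Round 4 fires R5, giving f39.
Round 5 fires R6, giving f30.
Closure: {f11, f14, f20, f21, f23, f28, f3, f30, f33, f34, f36, f39} — 12 facts.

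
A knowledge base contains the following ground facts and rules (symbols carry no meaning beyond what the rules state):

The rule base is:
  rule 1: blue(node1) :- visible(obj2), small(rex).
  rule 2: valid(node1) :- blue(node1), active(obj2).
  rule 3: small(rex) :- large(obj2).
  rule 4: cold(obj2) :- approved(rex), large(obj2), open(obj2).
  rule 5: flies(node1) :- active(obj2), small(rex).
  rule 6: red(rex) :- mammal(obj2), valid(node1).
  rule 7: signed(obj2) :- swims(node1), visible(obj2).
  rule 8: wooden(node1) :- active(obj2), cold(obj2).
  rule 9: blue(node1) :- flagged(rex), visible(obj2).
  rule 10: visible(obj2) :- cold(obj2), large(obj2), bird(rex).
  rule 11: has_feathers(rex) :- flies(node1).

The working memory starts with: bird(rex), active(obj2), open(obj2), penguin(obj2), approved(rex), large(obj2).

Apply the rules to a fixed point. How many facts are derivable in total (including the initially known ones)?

Round 1 fires rule 3, rule 4, giving small(rex), cold(obj2).
Round 2 fires rule 5, rule 8, rule 10, giving flies(node1), wooden(node1), visible(obj2).
Round 3 fires rule 1, rule 11, giving blue(node1), has_feathers(rex).
Round 4 fires rule 2, giving valid(node1).
Closure: {active(obj2), approved(rex), bird(rex), blue(node1), cold(obj2), flies(node1), has_feathers(rex), large(obj2), open(obj2), penguin(obj2), small(rex), valid(node1), visible(obj2), wooden(node1)} — 14 facts.

14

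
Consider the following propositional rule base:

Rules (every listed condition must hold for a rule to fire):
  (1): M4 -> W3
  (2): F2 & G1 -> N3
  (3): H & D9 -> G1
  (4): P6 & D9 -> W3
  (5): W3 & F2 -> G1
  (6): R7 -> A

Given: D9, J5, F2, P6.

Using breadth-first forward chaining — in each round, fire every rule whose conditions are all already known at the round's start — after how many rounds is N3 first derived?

Round 1: (4) [P6 & D9 -> W3]. New: W3.
Round 2: (5) [W3 & F2 -> G1]. New: G1.
Round 3: (2) [F2 & G1 -> N3]. New: N3.
N3 first appears in round 3.

3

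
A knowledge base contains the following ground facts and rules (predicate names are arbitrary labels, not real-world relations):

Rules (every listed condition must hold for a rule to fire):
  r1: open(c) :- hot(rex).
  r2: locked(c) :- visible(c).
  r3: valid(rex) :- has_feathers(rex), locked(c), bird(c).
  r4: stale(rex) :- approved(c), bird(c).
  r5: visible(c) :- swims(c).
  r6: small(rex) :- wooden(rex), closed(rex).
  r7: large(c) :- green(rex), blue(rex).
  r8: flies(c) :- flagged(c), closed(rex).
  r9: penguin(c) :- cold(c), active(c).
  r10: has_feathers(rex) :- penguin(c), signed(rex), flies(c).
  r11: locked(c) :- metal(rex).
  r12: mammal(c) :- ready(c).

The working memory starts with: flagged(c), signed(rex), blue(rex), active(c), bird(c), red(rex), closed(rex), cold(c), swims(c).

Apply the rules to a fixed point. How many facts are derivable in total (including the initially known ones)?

Round 1: r5 [visible(c) :- swims(c).]; r8 [flies(c) :- flagged(c), closed(rex).]; r9 [penguin(c) :- cold(c), active(c).]. Adds visible(c), flies(c), penguin(c).
Round 2: r2 [locked(c) :- visible(c).]; r10 [has_feathers(rex) :- penguin(c), signed(rex), flies(c).]. Adds locked(c), has_feathers(rex).
Round 3: r3 [valid(rex) :- has_feathers(rex), locked(c), bird(c).]. Adds valid(rex).
Closure: {active(c), bird(c), blue(rex), closed(rex), cold(c), flagged(c), flies(c), has_feathers(rex), locked(c), penguin(c), red(rex), signed(rex), swims(c), valid(rex), visible(c)} — 15 facts.

15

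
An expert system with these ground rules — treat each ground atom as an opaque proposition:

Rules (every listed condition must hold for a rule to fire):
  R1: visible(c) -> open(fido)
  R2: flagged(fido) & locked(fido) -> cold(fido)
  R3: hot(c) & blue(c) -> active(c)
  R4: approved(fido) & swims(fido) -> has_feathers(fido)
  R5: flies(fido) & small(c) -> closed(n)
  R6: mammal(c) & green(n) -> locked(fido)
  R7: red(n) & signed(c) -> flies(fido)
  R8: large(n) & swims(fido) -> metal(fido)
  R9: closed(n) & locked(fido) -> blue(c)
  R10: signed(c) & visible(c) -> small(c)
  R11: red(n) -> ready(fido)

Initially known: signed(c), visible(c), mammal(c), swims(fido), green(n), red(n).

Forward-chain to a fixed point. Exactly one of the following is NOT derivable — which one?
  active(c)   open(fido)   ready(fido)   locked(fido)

Round 1 — R1, R6, R7, R10, R11, derive open(fido), locked(fido), flies(fido), small(c), ready(fido).
Round 2 — R5, derive closed(n).
Round 3 — R9, derive blue(c).
Derived: ready(fido) (round 1), locked(fido) (round 1), open(fido) (round 1). active(c) never appears in any round.

active(c)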